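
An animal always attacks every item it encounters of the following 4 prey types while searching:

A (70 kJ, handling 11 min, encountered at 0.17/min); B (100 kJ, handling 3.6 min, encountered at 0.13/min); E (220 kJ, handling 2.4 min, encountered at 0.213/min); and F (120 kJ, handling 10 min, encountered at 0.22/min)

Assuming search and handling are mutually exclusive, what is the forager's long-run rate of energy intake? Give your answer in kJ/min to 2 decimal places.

16.23 kJ/min

Energy encountered per unit search time: 0.17×70 + 0.13×100 + 0.213×220 + 0.22×120 = 98.16 kJ/min.
Handling time per unit search time: 0.17×11 + 0.13×3.6 + 0.213×2.4 + 0.22×10 = 5.049.
Rate = 98.16/(1 + 5.049) = 16.23 kJ/min.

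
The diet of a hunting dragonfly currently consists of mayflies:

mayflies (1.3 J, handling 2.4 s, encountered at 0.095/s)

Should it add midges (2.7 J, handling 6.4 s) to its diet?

Intake rate on the current diet: R = (0.095×1.3) / (1 + 0.095×2.4) = 0.1235/1.228 = 0.1006 J/s.
Profitability of midges: 2.7/6.4 = 0.4219 J/s.
0.4219 > 0.1006, so adding midges raises the average — include it.

Yes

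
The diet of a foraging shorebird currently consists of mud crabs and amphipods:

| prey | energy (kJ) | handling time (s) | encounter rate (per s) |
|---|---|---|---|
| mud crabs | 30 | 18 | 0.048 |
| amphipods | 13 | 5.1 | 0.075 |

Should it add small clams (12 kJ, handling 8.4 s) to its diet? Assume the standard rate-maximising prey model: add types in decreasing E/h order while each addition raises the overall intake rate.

On mud crabs and amphipods alone, R = ΣλE/(1+Σλh) = 2.415/2.247 = 1.075 kJ/s.
Profitability of small clams: 12/8.4 = 1.429 kJ/s.
Since 1.429 > R, including small clams increases the long-run rate.

Yes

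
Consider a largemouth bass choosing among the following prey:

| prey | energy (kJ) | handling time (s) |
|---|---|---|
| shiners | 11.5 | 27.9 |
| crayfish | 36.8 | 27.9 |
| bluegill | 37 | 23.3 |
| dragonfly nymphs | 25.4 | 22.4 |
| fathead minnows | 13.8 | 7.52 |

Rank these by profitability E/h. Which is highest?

In descending order of E/h:
fathead minnows: 13.8/7.52 = 1.84 kJ/s
bluegill: 37/23.3 = 1.59 kJ/s
crayfish: 36.8/27.9 = 1.32 kJ/s
dragonfly nymphs: 25.4/22.4 = 1.13 kJ/s
shiners: 11.5/27.9 = 0.412 kJ/s

fathead minnows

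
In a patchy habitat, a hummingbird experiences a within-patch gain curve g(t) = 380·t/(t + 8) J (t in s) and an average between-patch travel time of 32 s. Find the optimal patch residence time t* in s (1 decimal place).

16.0 s

By the marginal value theorem, leave when the instantaneous gain rate g'(t) equals the habitat-wide average g(t)/(T + t).
g'(t) = 380·8/(t + 8)². Setting 380·8/(t+8)² = 380t/[(t+8)(32+t)] gives 8(32+t) = t(t+8), so t² = 8×32 = 256.
t* = √256 = 16 s.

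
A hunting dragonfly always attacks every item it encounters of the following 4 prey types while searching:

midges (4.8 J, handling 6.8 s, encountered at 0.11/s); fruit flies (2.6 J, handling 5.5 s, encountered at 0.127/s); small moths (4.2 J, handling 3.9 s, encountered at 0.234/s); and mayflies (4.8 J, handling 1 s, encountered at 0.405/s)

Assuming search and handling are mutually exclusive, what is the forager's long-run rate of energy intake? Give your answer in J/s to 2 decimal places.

R = Σλ_iE_i / (1 + Σλ_ih_i)
Numerator: 0.11×4.8 + 0.127×2.6 + 0.234×4.2 + 0.405×4.8 = 3.785
Denominator: 1 + 0.11×6.8 + 0.127×5.5 + 0.234×3.9 + 0.405×1 = 3.764
R = 3.785/3.764 = 1.006 J/s

1.01 J/s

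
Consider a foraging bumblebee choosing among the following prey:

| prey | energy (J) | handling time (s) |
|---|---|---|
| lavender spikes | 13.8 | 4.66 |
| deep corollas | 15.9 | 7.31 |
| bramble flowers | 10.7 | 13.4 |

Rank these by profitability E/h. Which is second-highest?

In descending order of E/h:
lavender spikes: 13.8/4.66 = 2.96 J/s
deep corollas: 15.9/7.31 = 2.18 J/s
bramble flowers: 10.7/13.4 = 0.799 J/s

deep corollas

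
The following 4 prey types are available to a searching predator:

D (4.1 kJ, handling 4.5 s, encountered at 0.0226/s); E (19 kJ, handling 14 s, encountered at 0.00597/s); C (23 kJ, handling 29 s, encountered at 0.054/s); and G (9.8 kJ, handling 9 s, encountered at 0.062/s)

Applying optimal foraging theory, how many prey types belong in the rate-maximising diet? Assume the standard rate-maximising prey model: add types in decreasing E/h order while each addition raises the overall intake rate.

4

Profitabilities (E/h, kJ/s): E 1.36, G 1.09, D 0.911, C 0.793. Add prey in this order while the next type's profitability exceeds the intake rate on those already taken.
Rate on top 1: 0.1047. G: 1.09 > 0.1047 → include.
Rate on top 2: 0.4392. D: 0.911 > 0.4392 → include.
Rate on top 3: 0.4668. C: 0.793 > 0.4668 → include.
Optimal diet: E, G, D, C — 4 of 4 types.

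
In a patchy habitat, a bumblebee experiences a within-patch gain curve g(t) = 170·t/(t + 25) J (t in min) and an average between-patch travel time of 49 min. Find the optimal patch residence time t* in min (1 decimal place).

35.0 min

Optimal t* satisfies g'(t*) = g(t*)/(T + t*).
g'(t) = 170·25/(t + 25)². Setting 170·25/(t+25)² = 170t/[(t+25)(49+t)] gives 25(49+t) = t(t+25), so t² = 25×49 = 1225.
t* = √1225 = 35 min.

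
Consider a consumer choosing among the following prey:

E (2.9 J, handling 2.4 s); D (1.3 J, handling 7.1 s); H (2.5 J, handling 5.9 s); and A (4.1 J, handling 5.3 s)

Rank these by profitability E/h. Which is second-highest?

Profitability E/h (J/s): E = 2.9/2.4 = 1.21, D = 1.3/7.1 = 0.183, H = 2.5/5.9 = 0.424, A = 4.1/5.3 = 0.774.
Ranked: E > A > H > D.

A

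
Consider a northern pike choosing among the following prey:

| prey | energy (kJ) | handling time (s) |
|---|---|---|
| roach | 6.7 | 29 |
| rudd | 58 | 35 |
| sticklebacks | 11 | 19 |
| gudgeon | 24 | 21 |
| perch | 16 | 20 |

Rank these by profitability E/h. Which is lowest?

Profitability E/h (kJ/s): roach = 6.7/29 = 0.231, rudd = 58/35 = 1.66, sticklebacks = 11/19 = 0.579, gudgeon = 24/21 = 1.14, perch = 16/20 = 0.8.
Ranked: rudd > gudgeon > perch > sticklebacks > roach.

roach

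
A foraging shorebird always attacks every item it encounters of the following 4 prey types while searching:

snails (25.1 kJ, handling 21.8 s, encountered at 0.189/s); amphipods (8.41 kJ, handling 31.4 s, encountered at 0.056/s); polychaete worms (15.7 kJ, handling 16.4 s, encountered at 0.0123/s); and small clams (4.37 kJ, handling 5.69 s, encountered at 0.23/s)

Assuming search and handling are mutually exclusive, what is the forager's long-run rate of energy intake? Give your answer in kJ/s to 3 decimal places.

0.764 kJ/s

R = (0.189×25.1 + 0.056×8.41 + 0.0123×15.7 + 0.23×4.37) / (1 + 0.189×21.8 + 0.056×31.4 + 0.0123×16.4 + 0.23×5.69) = 6.413/8.389 = 0.7645 kJ/s.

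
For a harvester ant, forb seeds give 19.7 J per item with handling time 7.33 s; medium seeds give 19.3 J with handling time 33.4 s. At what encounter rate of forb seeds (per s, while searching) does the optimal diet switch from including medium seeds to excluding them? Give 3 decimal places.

The zero-one rule: include medium seeds iff E₂/h₂ > λE₁/(1+λh₁). Equality gives the switch point.
λE₁h₂ = E₂ + λE₂h₁ ⇒ λ = E₂/(E₁h₂ − E₂h₁) = 19.3/(658 − 141.5) = 0.03737 per s.

0.037 per s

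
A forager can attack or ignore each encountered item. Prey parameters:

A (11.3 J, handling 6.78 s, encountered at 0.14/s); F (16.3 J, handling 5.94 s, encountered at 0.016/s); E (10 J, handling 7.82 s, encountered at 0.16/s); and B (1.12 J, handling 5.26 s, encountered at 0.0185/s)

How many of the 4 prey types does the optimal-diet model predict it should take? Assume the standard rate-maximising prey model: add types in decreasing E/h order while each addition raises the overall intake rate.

3

E/h in descending order: F 2.74, A 1.67, E 1.28, B 0.213 J/s. The optimal diet is the largest prefix of this list for which every included type satisfies E_i/h_i > R on the types above it.
Rate on top 1: 0.2382. A: 1.67 > 0.2382 → include.
Rate on top 2: 0.9015. E: 1.28 > 0.9015 → include.
Rate on top 3: 1.045. B: 0.213 < 1.045 → exclude; stop.
Optimal diet: F, A, E — 3 of 4 types.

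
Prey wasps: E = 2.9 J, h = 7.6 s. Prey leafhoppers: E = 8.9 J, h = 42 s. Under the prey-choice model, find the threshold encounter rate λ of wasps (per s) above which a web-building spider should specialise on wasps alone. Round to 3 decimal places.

0.164 per s

At the threshold, the rate on wasps alone equals the profitability of leafhoppers: λ·2.9/(1 + λ·7.6) = 8.9/42 = 0.2119.
Rearranging, λ(2.9 − 0.2119×7.6) = 0.2119, so λ = 0.2119/1.29 = 0.1643 per s.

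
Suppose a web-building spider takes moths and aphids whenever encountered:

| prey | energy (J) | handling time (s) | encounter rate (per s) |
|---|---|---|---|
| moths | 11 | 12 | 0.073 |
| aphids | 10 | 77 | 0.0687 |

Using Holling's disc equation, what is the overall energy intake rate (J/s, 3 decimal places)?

Energy encountered per unit search time: 0.073×11 + 0.0687×10 = 1.49 J/s.
Handling time per unit search time: 0.073×12 + 0.0687×77 = 6.166.
Rate = 1.49/(1 + 6.166) = 0.2079 J/s.

0.208 J/s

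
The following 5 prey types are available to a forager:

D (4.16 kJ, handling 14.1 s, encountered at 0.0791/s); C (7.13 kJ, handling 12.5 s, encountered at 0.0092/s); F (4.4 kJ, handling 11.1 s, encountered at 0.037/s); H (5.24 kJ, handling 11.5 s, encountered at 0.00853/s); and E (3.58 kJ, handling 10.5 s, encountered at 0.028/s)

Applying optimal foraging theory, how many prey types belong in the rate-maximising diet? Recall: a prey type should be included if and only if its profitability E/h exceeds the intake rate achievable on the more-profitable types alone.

5

Rank by E/h (kJ/s): C 0.57, H 0.456, F 0.396, E 0.341, D 0.295. Include each in turn until the next type's E/h falls below the running intake rate.
Rate on top 1: 0.05883. H: 0.456 > 0.05883 → include.
Rate on top 2: 0.09092. F: 0.396 > 0.09092 → include.
Rate on top 3: 0.1682. E: 0.341 > 0.1682 → include.
Rate on top 4: 0.1947. D: 0.295 > 0.1947 → include.
Optimal diet: C, H, F, E, D — 5 of 5 types.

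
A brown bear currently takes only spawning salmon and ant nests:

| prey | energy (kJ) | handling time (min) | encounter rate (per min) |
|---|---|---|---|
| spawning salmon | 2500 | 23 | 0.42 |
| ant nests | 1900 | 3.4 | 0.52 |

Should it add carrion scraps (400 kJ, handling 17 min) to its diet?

On spawning salmon and ant nests alone, R = ΣλE/(1+Σλh) = 2038/12.43 = 164 kJ/min.
Profitability of carrion scraps: 400/17 = 23.53 kJ/min.
Since 23.53 < R, time spent handling carrion scraps is better spent searching.

No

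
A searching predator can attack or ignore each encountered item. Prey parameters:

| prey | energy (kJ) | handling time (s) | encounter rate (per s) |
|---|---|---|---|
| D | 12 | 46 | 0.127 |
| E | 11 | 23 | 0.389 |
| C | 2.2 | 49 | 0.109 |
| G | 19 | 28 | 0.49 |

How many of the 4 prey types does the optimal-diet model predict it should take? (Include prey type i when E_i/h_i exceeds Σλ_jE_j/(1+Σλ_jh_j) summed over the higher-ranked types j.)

Profitabilities (E/h, kJ/s): G 0.679, E 0.478, D 0.261, C 0.0449. Add prey in this order while the next type's profitability exceeds the intake rate on those already taken.
Rate on top 1: 0.6325. E: 0.478 < 0.6325 → exclude; stop.
Optimal diet: G — 1 of 4 types.

1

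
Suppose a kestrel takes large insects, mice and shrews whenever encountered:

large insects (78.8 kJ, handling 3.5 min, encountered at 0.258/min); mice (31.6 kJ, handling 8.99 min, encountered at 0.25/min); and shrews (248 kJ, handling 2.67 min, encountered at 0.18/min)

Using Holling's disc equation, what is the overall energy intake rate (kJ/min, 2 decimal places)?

Energy encountered per unit search time: 0.258×78.8 + 0.25×31.6 + 0.18×248 = 72.87 kJ/min.
Handling time per unit search time: 0.258×3.5 + 0.25×8.99 + 0.18×2.67 = 3.631.
Rate = 72.87/(1 + 3.631) = 15.74 kJ/min.

15.74 kJ/min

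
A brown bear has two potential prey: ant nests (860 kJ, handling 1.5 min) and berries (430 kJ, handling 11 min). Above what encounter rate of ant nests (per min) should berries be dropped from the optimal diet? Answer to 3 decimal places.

0.049 per min

The zero-one rule: include berries iff E₂/h₂ > λE₁/(1+λh₁). Equality gives the switch point.
λE₁h₂ = E₂ + λE₂h₁ ⇒ λ = E₂/(E₁h₂ − E₂h₁) = 430/(9460 − 645) = 0.04878 per min.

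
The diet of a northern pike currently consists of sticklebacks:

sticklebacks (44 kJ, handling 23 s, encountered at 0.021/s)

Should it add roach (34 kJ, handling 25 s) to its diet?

Yes

Current rate: (0.021×44)/(1 + 0.021×23) = 0.6231 kJ/s.
Profitability of roach: 34/25 = 1.36 kJ/s.
1.36 > 0.6231, so adding roach raises the average — include it.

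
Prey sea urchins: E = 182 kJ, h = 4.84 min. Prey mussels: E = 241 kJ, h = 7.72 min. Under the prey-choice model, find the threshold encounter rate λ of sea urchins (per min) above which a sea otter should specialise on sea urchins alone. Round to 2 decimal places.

The zero-one rule: include mussels iff E₂/h₂ > λE₁/(1+λh₁). Equality gives the switch point.
λE₁h₂ = E₂ + λE₂h₁ ⇒ λ = E₂/(E₁h₂ − E₂h₁) = 241/(1405 − 1166) = 1.01 per min.

1.01 per min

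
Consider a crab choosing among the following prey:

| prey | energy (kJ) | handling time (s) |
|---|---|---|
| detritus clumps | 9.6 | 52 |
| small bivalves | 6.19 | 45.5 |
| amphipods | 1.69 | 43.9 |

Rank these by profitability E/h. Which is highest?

detritus clumps

Profitability E/h (kJ/s): detritus clumps = 9.6/52 = 0.185, small bivalves = 6.19/45.5 = 0.136, amphipods = 1.69/43.9 = 0.0385.
Ranked: detritus clumps > small bivalves > amphipods.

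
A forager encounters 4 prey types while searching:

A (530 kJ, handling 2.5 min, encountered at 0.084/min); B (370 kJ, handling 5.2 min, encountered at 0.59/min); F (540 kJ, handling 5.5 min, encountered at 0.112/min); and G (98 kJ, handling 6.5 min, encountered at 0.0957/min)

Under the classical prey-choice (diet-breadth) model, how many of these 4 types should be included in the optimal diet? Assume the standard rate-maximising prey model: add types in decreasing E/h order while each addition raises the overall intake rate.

3

E/h in descending order: A 212, F 98.2, B 71.2, G 15.1 kJ/min. The optimal diet is the largest prefix of this list for which every included type satisfies E_i/h_i > R on the types above it.
Rate on top 1: 36.79. F: 98.2 > 36.79 → include.
Rate on top 2: 57.5. B: 71.2 > 57.5 → include.
Rate on top 3: 66.06. G: 15.1 < 66.06 → exclude; stop.
Optimal diet: A, F, B — 3 of 4 types.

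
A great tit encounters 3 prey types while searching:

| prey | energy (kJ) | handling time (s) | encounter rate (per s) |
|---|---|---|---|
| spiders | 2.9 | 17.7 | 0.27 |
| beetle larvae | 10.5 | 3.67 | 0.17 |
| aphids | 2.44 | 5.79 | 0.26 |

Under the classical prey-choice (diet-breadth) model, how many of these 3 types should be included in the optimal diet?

1

E/h in descending order: beetle larvae 2.86, aphids 0.421, spiders 0.164 kJ/s. The optimal diet is the largest prefix of this list for which every included type satisfies E_i/h_i > R on the types above it.
Rate on top 1: 1.099. aphids: 0.421 < 1.099 → exclude; stop.
Optimal diet: beetle larvae — 1 of 3 types.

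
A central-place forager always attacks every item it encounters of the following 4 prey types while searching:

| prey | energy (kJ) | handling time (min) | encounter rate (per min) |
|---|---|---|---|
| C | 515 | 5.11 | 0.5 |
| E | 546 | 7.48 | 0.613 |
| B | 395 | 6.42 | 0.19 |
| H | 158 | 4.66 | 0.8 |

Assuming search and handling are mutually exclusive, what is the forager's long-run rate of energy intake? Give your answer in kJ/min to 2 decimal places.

60.64 kJ/min

R = (0.5×515 + 0.613×546 + 0.19×395 + 0.8×158) / (1 + 0.5×5.11 + 0.613×7.48 + 0.19×6.42 + 0.8×4.66) = 793.6/13.09 = 60.64 kJ/min.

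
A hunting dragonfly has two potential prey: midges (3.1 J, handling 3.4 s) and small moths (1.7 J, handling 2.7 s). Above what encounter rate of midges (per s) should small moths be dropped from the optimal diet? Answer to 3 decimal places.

0.656 per s

At the threshold, the rate on midges alone equals the profitability of small moths: λ·3.1/(1 + λ·3.4) = 1.7/2.7 = 0.6296.
Rearranging, λ(3.1 − 0.6296×3.4) = 0.6296, so λ = 0.6296/0.9593 = 0.6564 per s.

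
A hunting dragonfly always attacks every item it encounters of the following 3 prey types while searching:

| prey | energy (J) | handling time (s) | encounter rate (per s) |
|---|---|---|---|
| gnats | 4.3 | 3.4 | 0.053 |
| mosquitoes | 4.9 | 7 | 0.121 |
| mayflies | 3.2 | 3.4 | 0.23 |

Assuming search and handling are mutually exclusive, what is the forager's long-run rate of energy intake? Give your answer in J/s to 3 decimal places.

0.554 J/s

Energy encountered per unit search time: 0.053×4.3 + 0.121×4.9 + 0.23×3.2 = 1.557 J/s.
Handling time per unit search time: 0.053×3.4 + 0.121×7 + 0.23×3.4 = 1.809.
Rate = 1.557/(1 + 1.809) = 0.5542 J/s.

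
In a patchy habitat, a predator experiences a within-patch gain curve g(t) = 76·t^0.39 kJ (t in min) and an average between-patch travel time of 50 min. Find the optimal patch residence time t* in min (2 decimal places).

Maximise g(t)/(T+t): set derivative to zero → g'(t)(T+t) = g(t).
g'(t) = 0.39·76·t^-0.61. Setting 0.39·76·t^-0.61 = 76·t^0.39/(50+t) gives 0.39(50+t) = t, so 0.61·t = 0.39×50.
t* = 0.39×50/0.61 = 31.97 min.

31.97 min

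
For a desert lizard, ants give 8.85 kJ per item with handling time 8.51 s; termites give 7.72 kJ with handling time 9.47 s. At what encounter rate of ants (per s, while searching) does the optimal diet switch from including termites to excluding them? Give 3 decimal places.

0.426 per s

At the threshold, the rate on ants alone equals the profitability of termites: λ·8.85/(1 + λ·8.51) = 7.72/9.47 = 0.8152.
Rearranging, λ(8.85 − 0.8152×8.51) = 0.8152, so λ = 0.8152/1.913 = 0.4262 per s.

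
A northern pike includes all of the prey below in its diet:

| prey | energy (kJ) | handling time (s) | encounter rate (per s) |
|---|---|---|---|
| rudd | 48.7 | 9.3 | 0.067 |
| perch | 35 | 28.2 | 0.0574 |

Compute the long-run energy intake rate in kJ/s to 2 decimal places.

R = (0.067×48.7 + 0.0574×35) / (1 + 0.067×9.3 + 0.0574×28.2) = 5.272/3.242 = 1.626 kJ/s.

1.63 kJ/s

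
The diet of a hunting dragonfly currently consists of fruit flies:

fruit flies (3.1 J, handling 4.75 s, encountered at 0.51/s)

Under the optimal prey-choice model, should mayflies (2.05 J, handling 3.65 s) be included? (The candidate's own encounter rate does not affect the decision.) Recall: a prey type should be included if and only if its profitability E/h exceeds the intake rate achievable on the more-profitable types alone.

Current rate: (0.51×3.1)/(1 + 0.51×4.75) = 0.4619 J/s.
mayflies: E/h = 2.05/3.65 = 0.5616 J/s.
Since 0.5616 > R, including mayflies increases the long-run rate.

Yes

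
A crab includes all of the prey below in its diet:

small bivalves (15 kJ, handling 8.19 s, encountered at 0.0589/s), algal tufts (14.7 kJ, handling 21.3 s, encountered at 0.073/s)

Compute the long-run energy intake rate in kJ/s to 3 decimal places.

R = (0.0589×15 + 0.073×14.7) / (1 + 0.0589×8.19 + 0.073×21.3) = 1.957/3.037 = 0.6442 kJ/s.

0.644 kJ/s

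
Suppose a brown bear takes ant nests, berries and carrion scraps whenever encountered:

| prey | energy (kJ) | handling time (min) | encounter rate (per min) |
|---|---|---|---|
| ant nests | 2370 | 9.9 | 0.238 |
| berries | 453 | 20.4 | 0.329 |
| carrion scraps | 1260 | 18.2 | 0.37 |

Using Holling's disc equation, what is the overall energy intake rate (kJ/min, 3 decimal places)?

70.189 kJ/min

R = (0.238×2370 + 0.329×453 + 0.37×1260) / (1 + 0.238×9.9 + 0.329×20.4 + 0.37×18.2) = 1179/16.8 = 70.19 kJ/min.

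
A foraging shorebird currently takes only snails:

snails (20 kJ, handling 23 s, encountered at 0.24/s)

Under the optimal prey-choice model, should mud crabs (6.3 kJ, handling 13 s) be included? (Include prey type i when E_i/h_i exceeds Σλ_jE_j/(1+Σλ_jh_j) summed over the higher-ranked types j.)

Intake rate on the current diet: R = (0.24×20) / (1 + 0.24×23) = 4.8/6.52 = 0.7362 kJ/s.
mud crabs: E/h = 6.3/13 = 0.4846 kJ/s.
Since 0.4846 < R, time spent handling mud crabs is better spent searching.

No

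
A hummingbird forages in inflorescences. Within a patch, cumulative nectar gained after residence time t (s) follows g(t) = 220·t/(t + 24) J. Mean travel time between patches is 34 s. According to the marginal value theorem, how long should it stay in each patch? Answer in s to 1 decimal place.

Optimal t* satisfies g'(t*) = g(t*)/(T + t*).
g'(t) = 220·24/(t + 24)². Setting 220·24/(t+24)² = 220t/[(t+24)(34+t)] gives 24(34+t) = t(t+24), so t² = 24×34 = 816.
t* = √816 = 28.57 s.

28.6 s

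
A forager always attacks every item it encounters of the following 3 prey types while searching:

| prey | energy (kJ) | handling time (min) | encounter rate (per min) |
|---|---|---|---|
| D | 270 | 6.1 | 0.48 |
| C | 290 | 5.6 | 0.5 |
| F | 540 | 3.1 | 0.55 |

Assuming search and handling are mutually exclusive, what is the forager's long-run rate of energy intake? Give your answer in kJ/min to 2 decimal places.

R = (0.48×270 + 0.5×290 + 0.55×540) / (1 + 0.48×6.1 + 0.5×5.6 + 0.55×3.1) = 571.6/8.433 = 67.78 kJ/min.

67.78 kJ/min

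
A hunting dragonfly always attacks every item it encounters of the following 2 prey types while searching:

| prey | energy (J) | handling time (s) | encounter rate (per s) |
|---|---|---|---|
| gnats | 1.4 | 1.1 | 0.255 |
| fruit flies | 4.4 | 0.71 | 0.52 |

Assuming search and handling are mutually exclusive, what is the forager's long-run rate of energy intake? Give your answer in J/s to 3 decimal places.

Energy encountered per unit search time: 0.255×1.4 + 0.52×4.4 = 2.645 J/s.
Handling time per unit search time: 0.255×1.1 + 0.52×0.71 = 0.6497.
Rate = 2.645/(1 + 0.6497) = 1.603 J/s.

1.603 J/s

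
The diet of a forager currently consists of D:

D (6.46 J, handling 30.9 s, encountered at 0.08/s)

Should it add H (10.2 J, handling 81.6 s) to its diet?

Intake rate on the current diet: R = (0.08×6.46) / (1 + 0.08×30.9) = 0.5168/3.472 = 0.1488 J/s.
Profitability of H: 10.2/81.6 = 0.125 J/s.
0.125 < 0.1488, so adding H would lower the average — exclude it.

No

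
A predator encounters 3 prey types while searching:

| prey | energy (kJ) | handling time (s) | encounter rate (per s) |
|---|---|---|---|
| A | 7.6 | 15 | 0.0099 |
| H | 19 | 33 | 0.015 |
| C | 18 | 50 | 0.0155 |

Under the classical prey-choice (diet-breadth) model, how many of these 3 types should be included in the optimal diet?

3

E/h in descending order: H 0.576, A 0.507, C 0.36 kJ/s. The optimal diet is the largest prefix of this list for which every included type satisfies E_i/h_i > R on the types above it.
Rate on top 1: 0.1906. A: 0.507 > 0.1906 → include.
Rate on top 2: 0.2192. C: 0.36 > 0.2192 → include.
Optimal diet: H, A, C — 3 of 3 types.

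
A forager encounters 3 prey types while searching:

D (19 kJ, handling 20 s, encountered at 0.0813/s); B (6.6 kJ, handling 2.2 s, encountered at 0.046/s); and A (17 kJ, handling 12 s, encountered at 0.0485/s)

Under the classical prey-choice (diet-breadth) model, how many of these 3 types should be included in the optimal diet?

Profitabilities (E/h, kJ/s): B 3, A 1.42, D 0.95. Add prey in this order while the next type's profitability exceeds the intake rate on those already taken.
Rate on top 1: 0.2757. A: 1.42 > 0.2757 → include.
Rate on top 2: 0.6702. D: 0.95 > 0.6702 → include.
Optimal diet: B, A, D — 3 of 3 types.

3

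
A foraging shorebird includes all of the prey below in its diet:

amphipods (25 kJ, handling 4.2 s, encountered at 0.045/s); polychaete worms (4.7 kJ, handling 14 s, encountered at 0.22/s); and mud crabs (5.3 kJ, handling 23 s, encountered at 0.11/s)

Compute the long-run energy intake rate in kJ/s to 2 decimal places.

R = (0.045×25 + 0.22×4.7 + 0.11×5.3) / (1 + 0.045×4.2 + 0.22×14 + 0.11×23) = 2.742/6.799 = 0.4033 kJ/s.

0.40 kJ/s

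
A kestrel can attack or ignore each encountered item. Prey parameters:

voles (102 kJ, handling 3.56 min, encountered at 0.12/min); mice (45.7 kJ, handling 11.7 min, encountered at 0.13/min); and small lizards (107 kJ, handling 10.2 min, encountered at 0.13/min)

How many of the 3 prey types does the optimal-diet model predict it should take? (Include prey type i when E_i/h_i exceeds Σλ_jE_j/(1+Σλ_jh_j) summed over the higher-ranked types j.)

Rank by E/h (kJ/min): voles 28.7, small lizards 10.5, mice 3.91. Include each in turn until the next type's E/h falls below the running intake rate.
Rate on top 1: 8.576. small lizards: 10.5 > 8.576 → include.
Rate on top 2: 9.498. mice: 3.91 < 9.498 → exclude; stop.
Optimal diet: voles, small lizards — 2 of 3 types.

2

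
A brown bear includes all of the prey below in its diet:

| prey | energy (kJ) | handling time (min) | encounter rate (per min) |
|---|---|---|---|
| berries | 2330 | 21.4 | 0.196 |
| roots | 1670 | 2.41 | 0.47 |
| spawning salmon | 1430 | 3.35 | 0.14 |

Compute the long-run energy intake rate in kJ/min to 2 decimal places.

212.15 kJ/min

R = (0.196×2330 + 0.47×1670 + 0.14×1430) / (1 + 0.196×21.4 + 0.47×2.41 + 0.14×3.35) = 1442/6.796 = 212.1 kJ/min.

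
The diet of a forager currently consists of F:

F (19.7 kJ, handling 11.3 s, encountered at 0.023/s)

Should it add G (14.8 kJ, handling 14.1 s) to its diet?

Yes

Current rate: (0.023×19.7)/(1 + 0.023×11.3) = 0.3596 kJ/s.
G: E/h = 14.8/14.1 = 1.05 kJ/s.
Since 1.05 > R, including G increases the long-run rate.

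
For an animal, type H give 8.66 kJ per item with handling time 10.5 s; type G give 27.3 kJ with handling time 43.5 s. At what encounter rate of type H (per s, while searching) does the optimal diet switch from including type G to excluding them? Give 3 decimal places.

0.303 per s

At the threshold, the rate on type H alone equals the profitability of type G: λ·8.66/(1 + λ·10.5) = 27.3/43.5 = 0.6276.
Rearranging, λ(8.66 − 0.6276×10.5) = 0.6276, so λ = 0.6276/2.07 = 0.3031 per s.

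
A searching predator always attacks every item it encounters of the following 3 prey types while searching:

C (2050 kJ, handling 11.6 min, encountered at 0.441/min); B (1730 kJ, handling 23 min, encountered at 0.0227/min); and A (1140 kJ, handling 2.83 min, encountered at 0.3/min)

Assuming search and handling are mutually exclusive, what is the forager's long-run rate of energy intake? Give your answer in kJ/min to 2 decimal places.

R = Σλ_iE_i / (1 + Σλ_ih_i)
Numerator: 0.441×2050 + 0.0227×1730 + 0.3×1140 = 1285
Denominator: 1 + 0.441×11.6 + 0.0227×23 + 0.3×2.83 = 7.487
R = 1285/7.487 = 171.7 kJ/min

171.68 kJ/min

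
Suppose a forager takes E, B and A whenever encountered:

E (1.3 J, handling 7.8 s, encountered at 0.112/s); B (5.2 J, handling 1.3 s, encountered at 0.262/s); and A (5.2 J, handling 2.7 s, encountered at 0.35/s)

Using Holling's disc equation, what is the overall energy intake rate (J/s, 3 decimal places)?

R = (0.112×1.3 + 0.262×5.2 + 0.35×5.2) / (1 + 0.112×7.8 + 0.262×1.3 + 0.35×2.7) = 3.328/3.159 = 1.053 J/s.

1.053 J/s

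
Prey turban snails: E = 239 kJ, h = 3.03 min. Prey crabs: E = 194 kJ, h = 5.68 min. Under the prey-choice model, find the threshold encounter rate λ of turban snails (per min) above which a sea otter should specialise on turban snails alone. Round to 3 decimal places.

Drop crabs once their profitability E₂/h₂ falls below the rate achievable on turban snails alone: E₂/h₂ = λE₁/(1 + λh₁).
Solve for λ: λE₁h₂ = E₂(1 + λh₁) → λ(E₁h₂ − E₂h₁) = E₂ → λ = E₂/(E₁h₂ − E₂h₁).
λ = 194/(239×5.68 − 194×3.03) = 194/769.7 = 0.252 per min.

0.252 per min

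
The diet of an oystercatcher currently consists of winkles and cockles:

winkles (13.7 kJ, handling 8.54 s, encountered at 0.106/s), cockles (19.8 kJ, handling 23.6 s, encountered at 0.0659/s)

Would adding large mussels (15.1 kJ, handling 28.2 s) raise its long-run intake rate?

On winkles and cockles alone, R = ΣλE/(1+Σλh) = 2.757/3.46 = 0.7967 kJ/s.
large mussels: E/h = 15.1/28.2 = 0.5355 kJ/s.
0.5355 < 0.7967, so adding large mussels would lower the average — exclude it.

No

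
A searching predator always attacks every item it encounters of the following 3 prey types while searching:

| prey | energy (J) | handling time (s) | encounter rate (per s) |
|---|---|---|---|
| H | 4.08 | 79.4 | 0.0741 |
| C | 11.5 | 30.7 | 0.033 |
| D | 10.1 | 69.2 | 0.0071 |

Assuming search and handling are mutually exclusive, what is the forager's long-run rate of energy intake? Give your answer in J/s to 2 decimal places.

0.09 J/s

Energy encountered per unit search time: 0.0741×4.08 + 0.033×11.5 + 0.0071×10.1 = 0.7535 J/s.
Handling time per unit search time: 0.0741×79.4 + 0.033×30.7 + 0.0071×69.2 = 7.388.
Rate = 0.7535/(1 + 7.388) = 0.08984 J/s.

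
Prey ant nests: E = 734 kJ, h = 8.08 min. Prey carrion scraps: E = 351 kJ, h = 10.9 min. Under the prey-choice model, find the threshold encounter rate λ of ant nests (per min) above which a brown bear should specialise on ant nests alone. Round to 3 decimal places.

0.068 per min

At the threshold, the rate on ant nests alone equals the profitability of carrion scraps: λ·734/(1 + λ·8.08) = 351/10.9 = 32.2.
Rearranging, λ(734 − 32.2×8.08) = 32.2, so λ = 32.2/473.8 = 0.06796 per min.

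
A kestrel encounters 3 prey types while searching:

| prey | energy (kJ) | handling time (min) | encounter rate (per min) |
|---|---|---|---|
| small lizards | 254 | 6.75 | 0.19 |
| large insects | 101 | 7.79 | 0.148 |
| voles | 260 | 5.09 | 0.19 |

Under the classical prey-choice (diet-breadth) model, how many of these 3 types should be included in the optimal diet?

E/h in descending order: voles 51.1, small lizards 37.6, large insects 13 kJ/min. The optimal diet is the largest prefix of this list for which every included type satisfies E_i/h_i > R on the types above it.
Rate on top 1: 25.11. small lizards: 37.6 > 25.11 → include.
Rate on top 2: 30.05. large insects: 13 < 30.05 → exclude; stop.
Optimal diet: voles, small lizards — 2 of 3 types.

2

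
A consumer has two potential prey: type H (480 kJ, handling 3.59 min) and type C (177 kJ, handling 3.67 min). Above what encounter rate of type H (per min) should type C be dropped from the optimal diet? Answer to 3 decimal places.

At the threshold, the rate on type H alone equals the profitability of type C: λ·480/(1 + λ·3.59) = 177/3.67 = 48.23.
Rearranging, λ(480 − 48.23×3.59) = 48.23, so λ = 48.23/306.9 = 0.1572 per min.

0.157 per min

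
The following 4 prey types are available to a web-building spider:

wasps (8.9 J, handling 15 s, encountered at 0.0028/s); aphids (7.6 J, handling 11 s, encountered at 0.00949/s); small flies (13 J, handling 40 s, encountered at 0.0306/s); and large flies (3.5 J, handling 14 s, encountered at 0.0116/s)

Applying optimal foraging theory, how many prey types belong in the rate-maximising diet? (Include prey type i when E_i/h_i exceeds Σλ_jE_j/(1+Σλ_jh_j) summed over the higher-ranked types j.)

4

Profitabilities (E/h, J/s): aphids 0.691, wasps 0.593, small flies 0.325, large flies 0.25. Add prey in this order while the next type's profitability exceeds the intake rate on those already taken.
Rate on top 1: 0.06531. wasps: 0.593 > 0.06531 → include.
Rate on top 2: 0.08465. small flies: 0.325 > 0.08465 → include.
Rate on top 3: 0.2088. large flies: 0.25 > 0.2088 → include.
Optimal diet: aphids, wasps, small flies, large flies — 4 of 4 types.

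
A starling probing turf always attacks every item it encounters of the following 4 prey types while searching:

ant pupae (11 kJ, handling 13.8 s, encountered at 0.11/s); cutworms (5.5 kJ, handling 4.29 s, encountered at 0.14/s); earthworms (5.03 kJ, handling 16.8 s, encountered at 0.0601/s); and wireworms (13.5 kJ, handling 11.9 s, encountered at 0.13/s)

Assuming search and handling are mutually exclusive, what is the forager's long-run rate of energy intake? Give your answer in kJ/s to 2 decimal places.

0.71 kJ/s

R = (0.11×11 + 0.14×5.5 + 0.0601×5.03 + 0.13×13.5) / (1 + 0.11×13.8 + 0.14×4.29 + 0.0601×16.8 + 0.13×11.9) = 4.037/5.675 = 0.7114 kJ/s.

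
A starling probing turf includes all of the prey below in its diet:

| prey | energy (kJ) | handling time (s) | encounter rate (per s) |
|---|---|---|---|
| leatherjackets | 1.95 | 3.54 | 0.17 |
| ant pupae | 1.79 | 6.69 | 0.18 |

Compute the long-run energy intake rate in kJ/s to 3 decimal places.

0.233 kJ/s

Energy encountered per unit search time: 0.17×1.95 + 0.18×1.79 = 0.6537 kJ/s.
Handling time per unit search time: 0.17×3.54 + 0.18×6.69 = 1.806.
Rate = 0.6537/(1 + 1.806) = 0.233 kJ/s.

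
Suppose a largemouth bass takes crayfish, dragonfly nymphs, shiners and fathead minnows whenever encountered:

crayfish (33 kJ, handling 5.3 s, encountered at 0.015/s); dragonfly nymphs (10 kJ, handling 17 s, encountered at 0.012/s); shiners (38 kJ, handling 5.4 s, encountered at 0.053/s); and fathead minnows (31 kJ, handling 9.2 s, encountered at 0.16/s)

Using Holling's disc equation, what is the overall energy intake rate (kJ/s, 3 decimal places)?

2.495 kJ/s

R = Σλ_iE_i / (1 + Σλ_ih_i)
Numerator: 0.015×33 + 0.012×10 + 0.053×38 + 0.16×31 = 7.589
Denominator: 1 + 0.015×5.3 + 0.012×17 + 0.053×5.4 + 0.16×9.2 = 3.042
R = 7.589/3.042 = 2.495 kJ/s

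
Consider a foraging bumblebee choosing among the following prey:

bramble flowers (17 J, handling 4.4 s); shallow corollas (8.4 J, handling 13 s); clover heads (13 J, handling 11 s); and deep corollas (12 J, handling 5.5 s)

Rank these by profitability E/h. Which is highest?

In descending order of E/h:
bramble flowers: 17/4.4 = 3.86 J/s
deep corollas: 12/5.5 = 2.18 J/s
clover heads: 13/11 = 1.18 J/s
shallow corollas: 8.4/13 = 0.646 J/s

bramble flowers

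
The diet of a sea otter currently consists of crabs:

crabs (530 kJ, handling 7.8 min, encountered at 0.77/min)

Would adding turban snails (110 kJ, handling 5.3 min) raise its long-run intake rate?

Intake rate on the current diet: R = (0.77×530) / (1 + 0.77×7.8) = 408.1/7.006 = 58.25 kJ/min.
turban snails: E/h = 110/5.3 = 20.75 kJ/min.
20.75 < 58.25, so adding turban snails would lower the average — exclude it.

No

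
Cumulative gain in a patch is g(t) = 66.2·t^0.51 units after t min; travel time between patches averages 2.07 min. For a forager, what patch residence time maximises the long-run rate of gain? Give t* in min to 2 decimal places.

2.15 min

Maximise g(t)/(T+t): set derivative to zero → g'(t)(T+t) = g(t).
g'(t) = 0.51·66.2·t^-0.49. Setting 0.51·66.2·t^-0.49 = 66.2·t^0.51/(2.07+t) gives 0.51(2.07+t) = t, so 0.49·t = 0.51×2.07.
t* = 0.51×2.07/0.49 = 2.154 min.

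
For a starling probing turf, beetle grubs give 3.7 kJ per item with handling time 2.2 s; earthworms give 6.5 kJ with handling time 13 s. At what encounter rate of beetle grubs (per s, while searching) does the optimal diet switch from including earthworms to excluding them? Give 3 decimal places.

0.192 per s

Drop earthworms once their profitability E₂/h₂ falls below the rate achievable on beetle grubs alone: E₂/h₂ = λE₁/(1 + λh₁).
Solve for λ: λE₁h₂ = E₂(1 + λh₁) → λ(E₁h₂ − E₂h₁) = E₂ → λ = E₂/(E₁h₂ − E₂h₁).
λ = 6.5/(3.7×13 − 6.5×2.2) = 6.5/33.8 = 0.1923 per s.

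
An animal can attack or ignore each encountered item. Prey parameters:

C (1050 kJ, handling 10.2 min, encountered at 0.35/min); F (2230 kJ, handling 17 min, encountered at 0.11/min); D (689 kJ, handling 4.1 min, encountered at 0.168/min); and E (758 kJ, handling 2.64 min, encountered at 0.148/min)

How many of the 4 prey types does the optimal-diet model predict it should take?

3

Rank by E/h (kJ/min): E 287, D 168, F 131, C 103. Include each in turn until the next type's E/h falls below the running intake rate.
Rate on top 1: 80.67. D: 168 > 80.67 → include.
Rate on top 2: 109.6. F: 131 > 109.6 → include.
Rate on top 3: 119.8. C: 103 < 119.8 → exclude; stop.
Optimal diet: E, D, F — 3 of 4 types.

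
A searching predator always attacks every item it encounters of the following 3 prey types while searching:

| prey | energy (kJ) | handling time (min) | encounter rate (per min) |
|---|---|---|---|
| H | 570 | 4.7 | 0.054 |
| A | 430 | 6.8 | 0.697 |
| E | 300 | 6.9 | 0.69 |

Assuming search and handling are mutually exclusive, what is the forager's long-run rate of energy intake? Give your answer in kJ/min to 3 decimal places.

R = (0.054×570 + 0.697×430 + 0.69×300) / (1 + 0.054×4.7 + 0.697×6.8 + 0.69×6.9) = 537.5/10.75 = 49.98 kJ/min.

49.979 kJ/min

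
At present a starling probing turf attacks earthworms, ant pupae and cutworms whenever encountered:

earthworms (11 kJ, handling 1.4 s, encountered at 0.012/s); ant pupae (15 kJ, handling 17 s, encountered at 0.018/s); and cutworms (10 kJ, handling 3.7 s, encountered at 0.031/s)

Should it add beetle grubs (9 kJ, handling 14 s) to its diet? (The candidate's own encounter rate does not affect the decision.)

Yes

On earthworms, ant pupae and cutworms alone, R = ΣλE/(1+Σλh) = 0.712/1.438 = 0.4953 kJ/s.
beetle grubs: E/h = 9/14 = 0.6429 kJ/s.
Since 0.6429 > R, including beetle grubs increases the long-run rate.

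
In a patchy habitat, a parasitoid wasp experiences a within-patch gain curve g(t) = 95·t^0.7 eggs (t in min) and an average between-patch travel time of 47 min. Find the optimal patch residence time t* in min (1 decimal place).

109.7 min

Maximise g(t)/(T+t): set derivative to zero → g'(t)(T+t) = g(t).
g'(t) = 0.7·95·t^-0.3. Setting 0.7·95·t^-0.3 = 95·t^0.7/(47+t) gives 0.7(47+t) = t, so 0.30·t = 0.7×47.
t* = 0.7×47/0.30 = 109.7 min.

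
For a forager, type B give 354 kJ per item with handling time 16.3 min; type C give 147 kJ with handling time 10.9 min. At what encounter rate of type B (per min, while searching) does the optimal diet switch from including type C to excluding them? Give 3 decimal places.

The zero-one rule: include type C iff E₂/h₂ > λE₁/(1+λh₁). Equality gives the switch point.
λE₁h₂ = E₂ + λE₂h₁ ⇒ λ = E₂/(E₁h₂ − E₂h₁) = 147/(3859 − 2396) = 0.1005 per min.

0.101 per min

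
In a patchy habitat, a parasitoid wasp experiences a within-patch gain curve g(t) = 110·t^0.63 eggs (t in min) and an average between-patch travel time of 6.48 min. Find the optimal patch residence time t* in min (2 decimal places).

By the marginal value theorem, leave when the instantaneous gain rate g'(t) equals the habitat-wide average g(t)/(T + t).
g'(t) = 0.63·110·t^-0.37. Setting 0.63·110·t^-0.37 = 110·t^0.63/(6.48+t) gives 0.63(6.48+t) = t, so 0.37·t = 0.63×6.48.
t* = 0.63×6.48/0.37 = 11.03 min.

11.03 min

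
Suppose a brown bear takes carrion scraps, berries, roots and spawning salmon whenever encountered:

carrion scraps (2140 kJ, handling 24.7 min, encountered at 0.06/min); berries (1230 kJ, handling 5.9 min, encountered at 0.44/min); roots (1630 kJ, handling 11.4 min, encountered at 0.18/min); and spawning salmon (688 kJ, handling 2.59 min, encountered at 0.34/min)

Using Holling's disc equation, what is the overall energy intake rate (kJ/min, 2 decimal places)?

149.42 kJ/min

R = Σλ_iE_i / (1 + Σλ_ih_i)
Numerator: 0.06×2140 + 0.44×1230 + 0.18×1630 + 0.34×688 = 1197
Denominator: 1 + 0.06×24.7 + 0.44×5.9 + 0.18×11.4 + 0.34×2.59 = 8.011
R = 1197/8.011 = 149.4 kJ/min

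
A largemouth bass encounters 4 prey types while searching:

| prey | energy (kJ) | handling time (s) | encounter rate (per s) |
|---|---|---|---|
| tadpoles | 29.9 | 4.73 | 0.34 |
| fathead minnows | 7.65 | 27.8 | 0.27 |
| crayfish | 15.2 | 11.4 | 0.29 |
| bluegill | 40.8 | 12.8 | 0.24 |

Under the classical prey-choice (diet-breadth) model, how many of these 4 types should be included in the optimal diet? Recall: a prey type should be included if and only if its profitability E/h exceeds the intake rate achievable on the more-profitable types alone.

Profitabilities (E/h, kJ/s): tadpoles 6.32, bluegill 3.19, crayfish 1.33, fathead minnows 0.275. Add prey in this order while the next type's profitability exceeds the intake rate on those already taken.
Rate on top 1: 3.898. bluegill: 3.19 < 3.898 → exclude; stop.
Optimal diet: tadpoles — 1 of 4 types.

1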